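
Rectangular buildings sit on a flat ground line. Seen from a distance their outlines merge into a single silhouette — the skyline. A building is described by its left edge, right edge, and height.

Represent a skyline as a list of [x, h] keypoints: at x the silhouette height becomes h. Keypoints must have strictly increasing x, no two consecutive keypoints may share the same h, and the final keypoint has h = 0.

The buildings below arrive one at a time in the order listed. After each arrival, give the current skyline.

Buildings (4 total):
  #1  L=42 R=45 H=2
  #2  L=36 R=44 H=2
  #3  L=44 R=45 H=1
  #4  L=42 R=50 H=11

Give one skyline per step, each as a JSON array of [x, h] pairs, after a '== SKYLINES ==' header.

== SKYLINES ==
[[42,2],[45,0]]
[[36,2],[45,0]]
[[36,2],[45,0]]
[[36,2],[42,11],[50,0]]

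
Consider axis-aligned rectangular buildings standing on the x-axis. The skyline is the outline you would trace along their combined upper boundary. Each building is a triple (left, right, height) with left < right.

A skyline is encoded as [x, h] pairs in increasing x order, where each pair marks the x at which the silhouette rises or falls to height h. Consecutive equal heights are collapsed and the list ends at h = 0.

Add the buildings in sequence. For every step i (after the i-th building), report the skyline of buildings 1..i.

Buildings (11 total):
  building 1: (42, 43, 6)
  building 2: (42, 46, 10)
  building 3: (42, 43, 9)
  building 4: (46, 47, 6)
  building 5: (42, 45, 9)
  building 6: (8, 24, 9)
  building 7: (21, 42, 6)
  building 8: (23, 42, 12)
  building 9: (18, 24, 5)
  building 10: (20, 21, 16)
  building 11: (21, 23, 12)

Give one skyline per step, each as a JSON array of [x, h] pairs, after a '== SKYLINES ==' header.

== SKYLINES ==
[[42,6],[43,0]]
[[42,10],[46,0]]
[[42,10],[46,0]]
[[42,10],[46,6],[47,0]]
[[42,10],[46,6],[47,0]]
[[8,9],[24,0],[42,10],[46,6],[47,0]]
[[8,9],[24,6],[42,10],[46,6],[47,0]]
[[8,9],[23,12],[42,10],[46,6],[47,0]]
[[8,9],[23,12],[42,10],[46,6],[47,0]]
[[8,9],[20,16],[21,9],[23,12],[42,10],[46,6],[47,0]]
[[8,9],[20,16],[21,12],[42,10],[46,6],[47,0]]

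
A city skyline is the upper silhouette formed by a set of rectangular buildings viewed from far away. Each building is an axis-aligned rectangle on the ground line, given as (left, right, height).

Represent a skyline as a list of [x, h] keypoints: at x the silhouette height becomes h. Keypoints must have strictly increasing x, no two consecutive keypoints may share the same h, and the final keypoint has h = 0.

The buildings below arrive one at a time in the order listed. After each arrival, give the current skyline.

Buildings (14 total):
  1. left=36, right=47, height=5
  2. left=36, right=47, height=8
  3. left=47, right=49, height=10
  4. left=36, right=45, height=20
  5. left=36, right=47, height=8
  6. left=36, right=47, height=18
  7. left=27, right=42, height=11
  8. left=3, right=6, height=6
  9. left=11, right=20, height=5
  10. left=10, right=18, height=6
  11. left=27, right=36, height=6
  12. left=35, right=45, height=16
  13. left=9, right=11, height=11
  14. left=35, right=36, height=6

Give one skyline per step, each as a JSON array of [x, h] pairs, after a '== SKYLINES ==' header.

== SKYLINES ==
[[36,5],[47,0]]
[[36,8],[47,0]]
[[36,8],[47,10],[49,0]]
[[36,20],[45,8],[47,10],[49,0]]
[[36,20],[45,8],[47,10],[49,0]]
[[36,20],[45,18],[47,10],[49,0]]
[[27,11],[36,20],[45,18],[47,10],[49,0]]
[[3,6],[6,0],[27,11],[36,20],[45,18],[47,10],[49,0]]
[[3,6],[6,0],[11,5],[20,0],[27,11],[36,20],[45,18],[47,10],[49,0]]
[[3,6],[6,0],[10,6],[18,5],[20,0],[27,11],[36,20],[45,18],[47,10],[49,0]]
[[3,6],[6,0],[10,6],[18,5],[20,0],[27,11],[36,20],[45,18],[47,10],[49,0]]
[[3,6],[6,0],[10,6],[18,5],[20,0],[27,11],[35,16],[36,20],[45,18],[47,10],[49,0]]
[[3,6],[6,0],[9,11],[11,6],[18,5],[20,0],[27,11],[35,16],[36,20],[45,18],[47,10],[49,0]]
[[3,6],[6,0],[9,11],[11,6],[18,5],[20,0],[27,11],[35,16],[36,20],[45,18],[47,10],[49,0]]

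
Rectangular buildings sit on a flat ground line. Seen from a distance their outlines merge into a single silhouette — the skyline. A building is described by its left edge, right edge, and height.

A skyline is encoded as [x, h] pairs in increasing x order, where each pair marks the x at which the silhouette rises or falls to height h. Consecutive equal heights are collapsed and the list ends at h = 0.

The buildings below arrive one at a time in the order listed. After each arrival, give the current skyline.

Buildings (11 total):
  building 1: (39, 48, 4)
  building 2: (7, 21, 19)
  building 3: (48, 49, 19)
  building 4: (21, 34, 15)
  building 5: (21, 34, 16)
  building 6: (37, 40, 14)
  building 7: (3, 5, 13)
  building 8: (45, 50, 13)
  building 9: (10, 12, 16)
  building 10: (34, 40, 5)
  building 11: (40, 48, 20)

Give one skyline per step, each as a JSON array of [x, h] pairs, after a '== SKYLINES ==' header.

== SKYLINES ==
[[39,4],[48,0]]
[[7,19],[21,0],[39,4],[48,0]]
[[7,19],[21,0],[39,4],[48,19],[49,0]]
[[7,19],[21,15],[34,0],[39,4],[48,19],[49,0]]
[[7,19],[21,16],[34,0],[39,4],[48,19],[49,0]]
[[7,19],[21,16],[34,0],[37,14],[40,4],[48,19],[49,0]]
[[3,13],[5,0],[7,19],[21,16],[34,0],[37,14],[40,4],[48,19],[49,0]]
[[3,13],[5,0],[7,19],[21,16],[34,0],[37,14],[40,4],[45,13],[48,19],[49,13],[50,0]]
[[3,13],[5,0],[7,19],[21,16],[34,0],[37,14],[40,4],[45,13],[48,19],[49,13],[50,0]]
[[3,13],[5,0],[7,19],[21,16],[34,5],[37,14],[40,4],[45,13],[48,19],[49,13],[50,0]]
[[3,13],[5,0],[7,19],[21,16],[34,5],[37,14],[40,20],[48,19],[49,13],[50,0]]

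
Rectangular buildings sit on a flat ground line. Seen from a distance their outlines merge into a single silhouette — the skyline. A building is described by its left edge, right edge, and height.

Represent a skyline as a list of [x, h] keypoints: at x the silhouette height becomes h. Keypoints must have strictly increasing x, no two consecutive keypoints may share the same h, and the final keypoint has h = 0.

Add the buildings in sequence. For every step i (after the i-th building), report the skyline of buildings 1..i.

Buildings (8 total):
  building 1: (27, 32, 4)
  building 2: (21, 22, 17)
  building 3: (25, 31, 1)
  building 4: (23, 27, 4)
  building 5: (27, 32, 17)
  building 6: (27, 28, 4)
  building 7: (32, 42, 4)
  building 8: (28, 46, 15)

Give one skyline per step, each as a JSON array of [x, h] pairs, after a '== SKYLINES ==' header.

== SKYLINES ==
[[27,4],[32,0]]
[[21,17],[22,0],[27,4],[32,0]]
[[21,17],[22,0],[25,1],[27,4],[32,0]]
[[21,17],[22,0],[23,4],[32,0]]
[[21,17],[22,0],[23,4],[27,17],[32,0]]
[[21,17],[22,0],[23,4],[27,17],[32,0]]
[[21,17],[22,0],[23,4],[27,17],[32,4],[42,0]]
[[21,17],[22,0],[23,4],[27,17],[32,15],[46,0]]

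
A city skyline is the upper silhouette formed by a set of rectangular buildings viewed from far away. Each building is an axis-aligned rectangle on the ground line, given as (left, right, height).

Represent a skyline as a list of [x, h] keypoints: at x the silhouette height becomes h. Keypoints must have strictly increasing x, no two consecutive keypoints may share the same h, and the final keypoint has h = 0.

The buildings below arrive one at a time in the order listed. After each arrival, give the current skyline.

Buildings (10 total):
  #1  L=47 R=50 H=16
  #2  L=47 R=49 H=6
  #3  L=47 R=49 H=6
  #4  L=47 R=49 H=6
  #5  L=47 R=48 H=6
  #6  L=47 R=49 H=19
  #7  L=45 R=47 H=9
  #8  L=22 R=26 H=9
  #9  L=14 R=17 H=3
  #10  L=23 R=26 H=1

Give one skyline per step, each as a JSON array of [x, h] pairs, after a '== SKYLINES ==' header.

== SKYLINES ==
[[47,16],[50,0]]
[[47,16],[50,0]]
[[47,16],[50,0]]
[[47,16],[50,0]]
[[47,16],[50,0]]
[[47,19],[49,16],[50,0]]
[[45,9],[47,19],[49,16],[50,0]]
[[22,9],[26,0],[45,9],[47,19],[49,16],[50,0]]
[[14,3],[17,0],[22,9],[26,0],[45,9],[47,19],[49,16],[50,0]]
[[14,3],[17,0],[22,9],[26,0],[45,9],[47,19],[49,16],[50,0]]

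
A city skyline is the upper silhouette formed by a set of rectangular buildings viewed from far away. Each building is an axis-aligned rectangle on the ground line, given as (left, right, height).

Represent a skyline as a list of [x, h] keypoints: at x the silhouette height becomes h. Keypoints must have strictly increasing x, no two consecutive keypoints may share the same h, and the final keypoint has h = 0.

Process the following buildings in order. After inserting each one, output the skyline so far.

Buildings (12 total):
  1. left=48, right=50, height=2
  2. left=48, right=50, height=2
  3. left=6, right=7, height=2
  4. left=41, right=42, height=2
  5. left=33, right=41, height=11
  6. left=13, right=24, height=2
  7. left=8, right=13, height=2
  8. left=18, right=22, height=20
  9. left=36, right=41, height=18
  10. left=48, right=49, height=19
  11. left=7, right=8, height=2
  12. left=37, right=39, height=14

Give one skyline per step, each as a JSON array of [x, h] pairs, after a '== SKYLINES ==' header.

== SKYLINES ==
[[48,2],[50,0]]
[[48,2],[50,0]]
[[6,2],[7,0],[48,2],[50,0]]
[[6,2],[7,0],[41,2],[42,0],[48,2],[50,0]]
[[6,2],[7,0],[33,11],[41,2],[42,0],[48,2],[50,0]]
[[6,2],[7,0],[13,2],[24,0],[33,11],[41,2],[42,0],[48,2],[50,0]]
[[6,2],[7,0],[8,2],[24,0],[33,11],[41,2],[42,0],[48,2],[50,0]]
[[6,2],[7,0],[8,2],[18,20],[22,2],[24,0],[33,11],[41,2],[42,0],[48,2],[50,0]]
[[6,2],[7,0],[8,2],[18,20],[22,2],[24,0],[33,11],[36,18],[41,2],[42,0],[48,2],[50,0]]
[[6,2],[7,0],[8,2],[18,20],[22,2],[24,0],[33,11],[36,18],[41,2],[42,0],[48,19],[49,2],[50,0]]
[[6,2],[18,20],[22,2],[24,0],[33,11],[36,18],[41,2],[42,0],[48,19],[49,2],[50,0]]
[[6,2],[18,20],[22,2],[24,0],[33,11],[36,18],[41,2],[42,0],[48,19],[49,2],[50,0]]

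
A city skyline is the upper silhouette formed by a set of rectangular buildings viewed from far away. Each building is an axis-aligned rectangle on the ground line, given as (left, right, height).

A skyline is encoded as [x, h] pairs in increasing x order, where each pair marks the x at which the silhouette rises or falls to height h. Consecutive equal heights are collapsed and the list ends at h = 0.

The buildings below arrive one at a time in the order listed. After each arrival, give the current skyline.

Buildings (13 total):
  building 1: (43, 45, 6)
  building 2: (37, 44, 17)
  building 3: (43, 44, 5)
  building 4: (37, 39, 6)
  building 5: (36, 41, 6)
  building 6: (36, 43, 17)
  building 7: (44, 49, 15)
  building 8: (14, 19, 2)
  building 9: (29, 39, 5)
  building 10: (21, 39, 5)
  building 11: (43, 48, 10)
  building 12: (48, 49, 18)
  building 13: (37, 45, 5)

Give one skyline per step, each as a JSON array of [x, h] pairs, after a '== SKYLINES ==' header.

== SKYLINES ==
[[43,6],[45,0]]
[[37,17],[44,6],[45,0]]
[[37,17],[44,6],[45,0]]
[[37,17],[44,6],[45,0]]
[[36,6],[37,17],[44,6],[45,0]]
[[36,17],[44,6],[45,0]]
[[36,17],[44,15],[49,0]]
[[14,2],[19,0],[36,17],[44,15],[49,0]]
[[14,2],[19,0],[29,5],[36,17],[44,15],[49,0]]
[[14,2],[19,0],[21,5],[36,17],[44,15],[49,0]]
[[14,2],[19,0],[21,5],[36,17],[44,15],[49,0]]
[[14,2],[19,0],[21,5],[36,17],[44,15],[48,18],[49,0]]
[[14,2],[19,0],[21,5],[36,17],[44,15],[48,18],[49,0]]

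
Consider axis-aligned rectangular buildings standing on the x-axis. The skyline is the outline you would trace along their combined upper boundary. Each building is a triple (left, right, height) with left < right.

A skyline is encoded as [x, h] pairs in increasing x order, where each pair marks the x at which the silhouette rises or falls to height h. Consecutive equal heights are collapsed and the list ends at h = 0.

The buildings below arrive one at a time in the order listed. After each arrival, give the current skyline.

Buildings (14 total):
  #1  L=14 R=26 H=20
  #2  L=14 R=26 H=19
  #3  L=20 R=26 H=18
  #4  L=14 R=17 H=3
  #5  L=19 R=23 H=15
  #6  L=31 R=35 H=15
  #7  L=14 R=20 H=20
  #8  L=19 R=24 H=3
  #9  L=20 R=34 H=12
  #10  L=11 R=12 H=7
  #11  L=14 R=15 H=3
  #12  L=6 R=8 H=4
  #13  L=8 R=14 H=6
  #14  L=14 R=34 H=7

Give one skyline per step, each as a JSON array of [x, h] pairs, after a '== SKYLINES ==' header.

== SKYLINES ==
[[14,20],[26,0]]
[[14,20],[26,0]]
[[14,20],[26,0]]
[[14,20],[26,0]]
[[14,20],[26,0]]
[[14,20],[26,0],[31,15],[35,0]]
[[14,20],[26,0],[31,15],[35,0]]
[[14,20],[26,0],[31,15],[35,0]]
[[14,20],[26,12],[31,15],[35,0]]
[[11,7],[12,0],[14,20],[26,12],[31,15],[35,0]]
[[11,7],[12,0],[14,20],[26,12],[31,15],[35,0]]
[[6,4],[8,0],[11,7],[12,0],[14,20],[26,12],[31,15],[35,0]]
[[6,4],[8,6],[11,7],[12,6],[14,20],[26,12],[31,15],[35,0]]
[[6,4],[8,6],[11,7],[12,6],[14,20],[26,12],[31,15],[35,0]]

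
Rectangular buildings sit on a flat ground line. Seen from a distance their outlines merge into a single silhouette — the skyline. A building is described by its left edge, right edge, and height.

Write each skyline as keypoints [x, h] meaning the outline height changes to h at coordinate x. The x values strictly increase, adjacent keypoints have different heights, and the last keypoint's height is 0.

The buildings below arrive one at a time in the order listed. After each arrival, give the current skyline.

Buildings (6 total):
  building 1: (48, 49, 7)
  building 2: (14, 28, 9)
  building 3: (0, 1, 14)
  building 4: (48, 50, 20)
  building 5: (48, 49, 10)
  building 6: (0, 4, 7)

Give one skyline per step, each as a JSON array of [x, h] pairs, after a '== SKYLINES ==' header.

== SKYLINES ==
[[48,7],[49,0]]
[[14,9],[28,0],[48,7],[49,0]]
[[0,14],[1,0],[14,9],[28,0],[48,7],[49,0]]
[[0,14],[1,0],[14,9],[28,0],[48,20],[50,0]]
[[0,14],[1,0],[14,9],[28,0],[48,20],[50,0]]
[[0,14],[1,7],[4,0],[14,9],[28,0],[48,20],[50,0]]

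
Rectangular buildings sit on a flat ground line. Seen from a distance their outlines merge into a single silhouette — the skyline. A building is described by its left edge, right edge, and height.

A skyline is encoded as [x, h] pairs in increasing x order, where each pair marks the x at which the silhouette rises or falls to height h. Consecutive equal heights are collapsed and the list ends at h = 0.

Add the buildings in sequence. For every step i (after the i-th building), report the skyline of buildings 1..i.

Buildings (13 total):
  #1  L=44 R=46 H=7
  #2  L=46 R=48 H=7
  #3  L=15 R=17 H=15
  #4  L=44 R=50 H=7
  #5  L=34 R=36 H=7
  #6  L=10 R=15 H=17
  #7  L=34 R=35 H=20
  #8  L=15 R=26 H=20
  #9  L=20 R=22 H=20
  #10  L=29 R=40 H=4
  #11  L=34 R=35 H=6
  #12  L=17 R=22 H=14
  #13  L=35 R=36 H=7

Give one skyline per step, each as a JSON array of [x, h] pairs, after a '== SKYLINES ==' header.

== SKYLINES ==
[[44,7],[46,0]]
[[44,7],[48,0]]
[[15,15],[17,0],[44,7],[48,0]]
[[15,15],[17,0],[44,7],[50,0]]
[[15,15],[17,0],[34,7],[36,0],[44,7],[50,0]]
[[10,17],[15,15],[17,0],[34,7],[36,0],[44,7],[50,0]]
[[10,17],[15,15],[17,0],[34,20],[35,7],[36,0],[44,7],[50,0]]
[[10,17],[15,20],[26,0],[34,20],[35,7],[36,0],[44,7],[50,0]]
[[10,17],[15,20],[26,0],[34,20],[35,7],[36,0],[44,7],[50,0]]
[[10,17],[15,20],[26,0],[29,4],[34,20],[35,7],[36,4],[40,0],[44,7],[50,0]]
[[10,17],[15,20],[26,0],[29,4],[34,20],[35,7],[36,4],[40,0],[44,7],[50,0]]
[[10,17],[15,20],[26,0],[29,4],[34,20],[35,7],[36,4],[40,0],[44,7],[50,0]]
[[10,17],[15,20],[26,0],[29,4],[34,20],[35,7],[36,4],[40,0],[44,7],[50,0]]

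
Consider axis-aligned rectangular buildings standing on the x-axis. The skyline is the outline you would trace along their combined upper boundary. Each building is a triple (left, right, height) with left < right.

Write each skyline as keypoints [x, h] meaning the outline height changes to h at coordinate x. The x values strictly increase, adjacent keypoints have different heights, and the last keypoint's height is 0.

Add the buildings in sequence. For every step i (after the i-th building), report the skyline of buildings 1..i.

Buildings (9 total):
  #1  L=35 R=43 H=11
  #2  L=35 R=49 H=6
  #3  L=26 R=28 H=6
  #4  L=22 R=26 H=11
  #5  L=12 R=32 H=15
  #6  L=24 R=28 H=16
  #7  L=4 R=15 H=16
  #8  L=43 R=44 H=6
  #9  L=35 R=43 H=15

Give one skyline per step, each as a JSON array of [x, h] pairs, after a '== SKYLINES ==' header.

== SKYLINES ==
[[35,11],[43,0]]
[[35,11],[43,6],[49,0]]
[[26,6],[28,0],[35,11],[43,6],[49,0]]
[[22,11],[26,6],[28,0],[35,11],[43,6],[49,0]]
[[12,15],[32,0],[35,11],[43,6],[49,0]]
[[12,15],[24,16],[28,15],[32,0],[35,11],[43,6],[49,0]]
[[4,16],[15,15],[24,16],[28,15],[32,0],[35,11],[43,6],[49,0]]
[[4,16],[15,15],[24,16],[28,15],[32,0],[35,11],[43,6],[49,0]]
[[4,16],[15,15],[24,16],[28,15],[32,0],[35,15],[43,6],[49,0]]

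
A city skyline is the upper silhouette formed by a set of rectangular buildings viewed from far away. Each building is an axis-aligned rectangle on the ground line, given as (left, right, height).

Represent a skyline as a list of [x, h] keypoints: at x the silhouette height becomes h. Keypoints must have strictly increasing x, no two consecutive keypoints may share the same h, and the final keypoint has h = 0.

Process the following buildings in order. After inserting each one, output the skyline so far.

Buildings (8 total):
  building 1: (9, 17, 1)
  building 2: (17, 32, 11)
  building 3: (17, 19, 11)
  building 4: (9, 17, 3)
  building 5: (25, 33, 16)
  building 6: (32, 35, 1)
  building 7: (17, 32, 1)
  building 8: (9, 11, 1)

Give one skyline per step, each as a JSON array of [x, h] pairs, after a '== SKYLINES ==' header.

== SKYLINES ==
[[9,1],[17,0]]
[[9,1],[17,11],[32,0]]
[[9,1],[17,11],[32,0]]
[[9,3],[17,11],[32,0]]
[[9,3],[17,11],[25,16],[33,0]]
[[9,3],[17,11],[25,16],[33,1],[35,0]]
[[9,3],[17,11],[25,16],[33,1],[35,0]]
[[9,3],[17,11],[25,16],[33,1],[35,0]]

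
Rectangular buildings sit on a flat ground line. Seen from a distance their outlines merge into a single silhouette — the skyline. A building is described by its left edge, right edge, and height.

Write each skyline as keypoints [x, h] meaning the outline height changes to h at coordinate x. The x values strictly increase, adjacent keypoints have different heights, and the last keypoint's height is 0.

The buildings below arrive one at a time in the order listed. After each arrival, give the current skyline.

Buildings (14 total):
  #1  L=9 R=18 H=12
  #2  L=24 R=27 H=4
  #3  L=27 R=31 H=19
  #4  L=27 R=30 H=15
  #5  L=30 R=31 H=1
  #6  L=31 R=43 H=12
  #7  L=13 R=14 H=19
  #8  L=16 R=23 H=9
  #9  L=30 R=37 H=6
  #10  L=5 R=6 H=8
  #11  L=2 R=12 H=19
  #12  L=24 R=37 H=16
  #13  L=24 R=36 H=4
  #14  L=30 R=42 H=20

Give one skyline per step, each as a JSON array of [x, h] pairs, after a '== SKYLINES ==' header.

== SKYLINES ==
[[9,12],[18,0]]
[[9,12],[18,0],[24,4],[27,0]]
[[9,12],[18,0],[24,4],[27,19],[31,0]]
[[9,12],[18,0],[24,4],[27,19],[31,0]]
[[9,12],[18,0],[24,4],[27,19],[31,0]]
[[9,12],[18,0],[24,4],[27,19],[31,12],[43,0]]
[[9,12],[13,19],[14,12],[18,0],[24,4],[27,19],[31,12],[43,0]]
[[9,12],[13,19],[14,12],[18,9],[23,0],[24,4],[27,19],[31,12],[43,0]]
[[9,12],[13,19],[14,12],[18,9],[23,0],[24,4],[27,19],[31,12],[43,0]]
[[5,8],[6,0],[9,12],[13,19],[14,12],[18,9],[23,0],[24,4],[27,19],[31,12],[43,0]]
[[2,19],[12,12],[13,19],[14,12],[18,9],[23,0],[24,4],[27,19],[31,12],[43,0]]
[[2,19],[12,12],[13,19],[14,12],[18,9],[23,0],[24,16],[27,19],[31,16],[37,12],[43,0]]
[[2,19],[12,12],[13,19],[14,12],[18,9],[23,0],[24,16],[27,19],[31,16],[37,12],[43,0]]
[[2,19],[12,12],[13,19],[14,12],[18,9],[23,0],[24,16],[27,19],[30,20],[42,12],[43,0]]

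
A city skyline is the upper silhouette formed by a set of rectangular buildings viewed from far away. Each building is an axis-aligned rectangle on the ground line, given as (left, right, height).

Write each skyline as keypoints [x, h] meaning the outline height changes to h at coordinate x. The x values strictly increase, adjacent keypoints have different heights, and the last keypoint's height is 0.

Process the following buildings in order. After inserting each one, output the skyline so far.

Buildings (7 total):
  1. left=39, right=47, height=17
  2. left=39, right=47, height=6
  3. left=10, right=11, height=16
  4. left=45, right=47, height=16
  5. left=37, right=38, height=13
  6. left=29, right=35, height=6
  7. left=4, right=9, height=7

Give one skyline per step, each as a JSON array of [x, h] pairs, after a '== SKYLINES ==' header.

== SKYLINES ==
[[39,17],[47,0]]
[[39,17],[47,0]]
[[10,16],[11,0],[39,17],[47,0]]
[[10,16],[11,0],[39,17],[47,0]]
[[10,16],[11,0],[37,13],[38,0],[39,17],[47,0]]
[[10,16],[11,0],[29,6],[35,0],[37,13],[38,0],[39,17],[47,0]]
[[4,7],[9,0],[10,16],[11,0],[29,6],[35,0],[37,13],[38,0],[39,17],[47,0]]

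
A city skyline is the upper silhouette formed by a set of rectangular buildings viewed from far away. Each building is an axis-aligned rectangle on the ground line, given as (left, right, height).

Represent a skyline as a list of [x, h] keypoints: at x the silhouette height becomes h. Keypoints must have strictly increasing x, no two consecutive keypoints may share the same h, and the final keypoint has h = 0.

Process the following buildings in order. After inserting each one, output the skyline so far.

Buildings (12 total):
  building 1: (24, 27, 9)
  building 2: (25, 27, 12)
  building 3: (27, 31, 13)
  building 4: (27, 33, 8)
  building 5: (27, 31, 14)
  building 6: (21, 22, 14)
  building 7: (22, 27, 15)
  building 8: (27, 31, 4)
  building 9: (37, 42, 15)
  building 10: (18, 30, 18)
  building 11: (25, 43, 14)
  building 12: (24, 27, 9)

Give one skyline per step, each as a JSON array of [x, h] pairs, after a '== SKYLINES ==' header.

== SKYLINES ==
[[24,9],[27,0]]
[[24,9],[25,12],[27,0]]
[[24,9],[25,12],[27,13],[31,0]]
[[24,9],[25,12],[27,13],[31,8],[33,0]]
[[24,9],[25,12],[27,14],[31,8],[33,0]]
[[21,14],[22,0],[24,9],[25,12],[27,14],[31,8],[33,0]]
[[21,14],[22,15],[27,14],[31,8],[33,0]]
[[21,14],[22,15],[27,14],[31,8],[33,0]]
[[21,14],[22,15],[27,14],[31,8],[33,0],[37,15],[42,0]]
[[18,18],[30,14],[31,8],[33,0],[37,15],[42,0]]
[[18,18],[30,14],[37,15],[42,14],[43,0]]
[[18,18],[30,14],[37,15],[42,14],[43,0]]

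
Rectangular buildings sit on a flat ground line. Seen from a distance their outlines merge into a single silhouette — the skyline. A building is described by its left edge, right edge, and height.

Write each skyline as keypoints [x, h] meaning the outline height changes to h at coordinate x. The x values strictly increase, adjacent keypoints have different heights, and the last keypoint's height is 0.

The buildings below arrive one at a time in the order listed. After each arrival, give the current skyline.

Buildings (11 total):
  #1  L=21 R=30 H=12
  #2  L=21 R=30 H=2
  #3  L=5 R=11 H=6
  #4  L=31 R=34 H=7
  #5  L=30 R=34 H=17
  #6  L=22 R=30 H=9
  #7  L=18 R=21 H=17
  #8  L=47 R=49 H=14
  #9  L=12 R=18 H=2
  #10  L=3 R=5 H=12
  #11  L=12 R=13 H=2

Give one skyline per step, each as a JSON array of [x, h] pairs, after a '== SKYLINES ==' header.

== SKYLINES ==
[[21,12],[30,0]]
[[21,12],[30,0]]
[[5,6],[11,0],[21,12],[30,0]]
[[5,6],[11,0],[21,12],[30,0],[31,7],[34,0]]
[[5,6],[11,0],[21,12],[30,17],[34,0]]
[[5,6],[11,0],[21,12],[30,17],[34,0]]
[[5,6],[11,0],[18,17],[21,12],[30,17],[34,0]]
[[5,6],[11,0],[18,17],[21,12],[30,17],[34,0],[47,14],[49,0]]
[[5,6],[11,0],[12,2],[18,17],[21,12],[30,17],[34,0],[47,14],[49,0]]
[[3,12],[5,6],[11,0],[12,2],[18,17],[21,12],[30,17],[34,0],[47,14],[49,0]]
[[3,12],[5,6],[11,0],[12,2],[18,17],[21,12],[30,17],[34,0],[47,14],[49,0]]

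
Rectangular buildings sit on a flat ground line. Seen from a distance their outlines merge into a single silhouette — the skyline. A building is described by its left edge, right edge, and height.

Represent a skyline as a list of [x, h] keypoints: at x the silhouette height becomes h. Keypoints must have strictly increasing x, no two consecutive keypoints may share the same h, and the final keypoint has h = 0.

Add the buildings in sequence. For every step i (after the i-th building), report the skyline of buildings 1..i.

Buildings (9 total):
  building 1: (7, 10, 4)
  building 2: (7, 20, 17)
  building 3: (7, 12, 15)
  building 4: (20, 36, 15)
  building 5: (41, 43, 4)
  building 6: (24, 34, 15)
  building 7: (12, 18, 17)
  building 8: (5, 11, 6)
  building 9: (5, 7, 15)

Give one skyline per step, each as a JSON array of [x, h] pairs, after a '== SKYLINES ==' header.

== SKYLINES ==
[[7,4],[10,0]]
[[7,17],[20,0]]
[[7,17],[20,0]]
[[7,17],[20,15],[36,0]]
[[7,17],[20,15],[36,0],[41,4],[43,0]]
[[7,17],[20,15],[36,0],[41,4],[43,0]]
[[7,17],[20,15],[36,0],[41,4],[43,0]]
[[5,6],[7,17],[20,15],[36,0],[41,4],[43,0]]
[[5,15],[7,17],[20,15],[36,0],[41,4],[43,0]]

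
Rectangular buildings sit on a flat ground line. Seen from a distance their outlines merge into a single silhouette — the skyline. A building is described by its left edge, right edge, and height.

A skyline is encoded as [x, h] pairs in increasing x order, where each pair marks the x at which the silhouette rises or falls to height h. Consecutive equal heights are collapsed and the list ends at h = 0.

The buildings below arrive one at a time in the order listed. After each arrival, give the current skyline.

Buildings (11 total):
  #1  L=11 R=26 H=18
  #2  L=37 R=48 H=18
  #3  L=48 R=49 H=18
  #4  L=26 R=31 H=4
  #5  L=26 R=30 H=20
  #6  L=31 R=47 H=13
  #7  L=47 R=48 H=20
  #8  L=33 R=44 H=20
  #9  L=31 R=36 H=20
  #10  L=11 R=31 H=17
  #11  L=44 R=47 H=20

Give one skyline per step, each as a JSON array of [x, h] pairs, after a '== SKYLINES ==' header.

== SKYLINES ==
[[11,18],[26,0]]
[[11,18],[26,0],[37,18],[48,0]]
[[11,18],[26,0],[37,18],[49,0]]
[[11,18],[26,4],[31,0],[37,18],[49,0]]
[[11,18],[26,20],[30,4],[31,0],[37,18],[49,0]]
[[11,18],[26,20],[30,4],[31,13],[37,18],[49,0]]
[[11,18],[26,20],[30,4],[31,13],[37,18],[47,20],[48,18],[49,0]]
[[11,18],[26,20],[30,4],[31,13],[33,20],[44,18],[47,20],[48,18],[49,0]]
[[11,18],[26,20],[30,4],[31,20],[44,18],[47,20],[48,18],[49,0]]
[[11,18],[26,20],[30,17],[31,20],[44,18],[47,20],[48,18],[49,0]]
[[11,18],[26,20],[30,17],[31,20],[48,18],[49,0]]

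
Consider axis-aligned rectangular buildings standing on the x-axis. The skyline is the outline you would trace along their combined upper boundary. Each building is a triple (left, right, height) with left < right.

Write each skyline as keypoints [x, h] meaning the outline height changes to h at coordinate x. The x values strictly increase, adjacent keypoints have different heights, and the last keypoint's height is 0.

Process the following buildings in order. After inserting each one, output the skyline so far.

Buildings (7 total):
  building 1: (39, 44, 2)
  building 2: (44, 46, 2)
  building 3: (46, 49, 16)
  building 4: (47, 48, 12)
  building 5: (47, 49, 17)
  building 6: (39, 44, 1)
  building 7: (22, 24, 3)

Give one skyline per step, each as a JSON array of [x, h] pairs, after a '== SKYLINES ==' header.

== SKYLINES ==
[[39,2],[44,0]]
[[39,2],[46,0]]
[[39,2],[46,16],[49,0]]
[[39,2],[46,16],[49,0]]
[[39,2],[46,16],[47,17],[49,0]]
[[39,2],[46,16],[47,17],[49,0]]
[[22,3],[24,0],[39,2],[46,16],[47,17],[49,0]]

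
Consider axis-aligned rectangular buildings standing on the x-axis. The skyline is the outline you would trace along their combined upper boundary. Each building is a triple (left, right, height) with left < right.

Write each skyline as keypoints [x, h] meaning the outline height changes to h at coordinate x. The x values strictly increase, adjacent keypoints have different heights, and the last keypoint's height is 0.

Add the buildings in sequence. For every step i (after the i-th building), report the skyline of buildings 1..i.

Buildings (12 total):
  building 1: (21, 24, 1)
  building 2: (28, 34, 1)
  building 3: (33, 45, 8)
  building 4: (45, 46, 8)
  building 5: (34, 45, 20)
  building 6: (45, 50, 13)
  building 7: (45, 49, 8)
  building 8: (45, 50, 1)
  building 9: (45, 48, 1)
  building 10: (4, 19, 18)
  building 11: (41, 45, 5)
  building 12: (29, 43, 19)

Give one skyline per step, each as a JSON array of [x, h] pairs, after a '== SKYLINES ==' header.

== SKYLINES ==
[[21,1],[24,0]]
[[21,1],[24,0],[28,1],[34,0]]
[[21,1],[24,0],[28,1],[33,8],[45,0]]
[[21,1],[24,0],[28,1],[33,8],[46,0]]
[[21,1],[24,0],[28,1],[33,8],[34,20],[45,8],[46,0]]
[[21,1],[24,0],[28,1],[33,8],[34,20],[45,13],[50,0]]
[[21,1],[24,0],[28,1],[33,8],[34,20],[45,13],[50,0]]
[[21,1],[24,0],[28,1],[33,8],[34,20],[45,13],[50,0]]
[[21,1],[24,0],[28,1],[33,8],[34,20],[45,13],[50,0]]
[[4,18],[19,0],[21,1],[24,0],[28,1],[33,8],[34,20],[45,13],[50,0]]
[[4,18],[19,0],[21,1],[24,0],[28,1],[33,8],[34,20],[45,13],[50,0]]
[[4,18],[19,0],[21,1],[24,0],[28,1],[29,19],[34,20],[45,13],[50,0]]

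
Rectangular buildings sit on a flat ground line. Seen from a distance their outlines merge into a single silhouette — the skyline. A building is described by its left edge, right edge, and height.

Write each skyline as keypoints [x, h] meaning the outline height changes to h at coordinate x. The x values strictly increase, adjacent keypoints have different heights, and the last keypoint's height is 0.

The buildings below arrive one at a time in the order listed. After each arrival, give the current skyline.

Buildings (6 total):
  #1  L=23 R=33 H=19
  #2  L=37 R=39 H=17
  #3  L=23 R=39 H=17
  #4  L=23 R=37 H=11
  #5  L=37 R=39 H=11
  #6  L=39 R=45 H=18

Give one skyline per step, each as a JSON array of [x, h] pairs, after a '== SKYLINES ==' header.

== SKYLINES ==
[[23,19],[33,0]]
[[23,19],[33,0],[37,17],[39,0]]
[[23,19],[33,17],[39,0]]
[[23,19],[33,17],[39,0]]
[[23,19],[33,17],[39,0]]
[[23,19],[33,17],[39,18],[45,0]]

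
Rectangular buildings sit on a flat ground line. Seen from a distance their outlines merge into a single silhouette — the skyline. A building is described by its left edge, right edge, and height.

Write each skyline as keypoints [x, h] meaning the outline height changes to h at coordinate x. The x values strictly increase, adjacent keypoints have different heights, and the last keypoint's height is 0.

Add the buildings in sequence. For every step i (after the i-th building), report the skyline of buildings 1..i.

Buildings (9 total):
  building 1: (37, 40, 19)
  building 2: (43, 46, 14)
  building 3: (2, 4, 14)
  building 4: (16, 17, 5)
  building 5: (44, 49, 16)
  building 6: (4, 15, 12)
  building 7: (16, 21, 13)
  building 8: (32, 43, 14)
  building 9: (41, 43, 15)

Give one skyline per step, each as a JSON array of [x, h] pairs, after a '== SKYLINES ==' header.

== SKYLINES ==
[[37,19],[40,0]]
[[37,19],[40,0],[43,14],[46,0]]
[[2,14],[4,0],[37,19],[40,0],[43,14],[46,0]]
[[2,14],[4,0],[16,5],[17,0],[37,19],[40,0],[43,14],[46,0]]
[[2,14],[4,0],[16,5],[17,0],[37,19],[40,0],[43,14],[44,16],[49,0]]
[[2,14],[4,12],[15,0],[16,5],[17,0],[37,19],[40,0],[43,14],[44,16],[49,0]]
[[2,14],[4,12],[15,0],[16,13],[21,0],[37,19],[40,0],[43,14],[44,16],[49,0]]
[[2,14],[4,12],[15,0],[16,13],[21,0],[32,14],[37,19],[40,14],[44,16],[49,0]]
[[2,14],[4,12],[15,0],[16,13],[21,0],[32,14],[37,19],[40,14],[41,15],[43,14],[44,16],[49,0]]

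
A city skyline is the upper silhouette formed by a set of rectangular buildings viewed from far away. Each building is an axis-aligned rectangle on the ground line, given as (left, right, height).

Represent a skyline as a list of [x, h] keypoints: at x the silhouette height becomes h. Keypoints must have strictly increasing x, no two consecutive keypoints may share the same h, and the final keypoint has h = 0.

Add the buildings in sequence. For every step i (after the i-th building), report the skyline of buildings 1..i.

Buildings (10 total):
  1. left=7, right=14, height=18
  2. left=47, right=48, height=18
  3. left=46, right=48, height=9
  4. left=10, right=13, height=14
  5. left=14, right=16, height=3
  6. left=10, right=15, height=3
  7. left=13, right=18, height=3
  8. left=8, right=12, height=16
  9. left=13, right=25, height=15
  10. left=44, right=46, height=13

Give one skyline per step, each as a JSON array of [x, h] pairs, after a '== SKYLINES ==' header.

== SKYLINES ==
[[7,18],[14,0]]
[[7,18],[14,0],[47,18],[48,0]]
[[7,18],[14,0],[46,9],[47,18],[48,0]]
[[7,18],[14,0],[46,9],[47,18],[48,0]]
[[7,18],[14,3],[16,0],[46,9],[47,18],[48,0]]
[[7,18],[14,3],[16,0],[46,9],[47,18],[48,0]]
[[7,18],[14,3],[18,0],[46,9],[47,18],[48,0]]
[[7,18],[14,3],[18,0],[46,9],[47,18],[48,0]]
[[7,18],[14,15],[25,0],[46,9],[47,18],[48,0]]
[[7,18],[14,15],[25,0],[44,13],[46,9],[47,18],[48,0]]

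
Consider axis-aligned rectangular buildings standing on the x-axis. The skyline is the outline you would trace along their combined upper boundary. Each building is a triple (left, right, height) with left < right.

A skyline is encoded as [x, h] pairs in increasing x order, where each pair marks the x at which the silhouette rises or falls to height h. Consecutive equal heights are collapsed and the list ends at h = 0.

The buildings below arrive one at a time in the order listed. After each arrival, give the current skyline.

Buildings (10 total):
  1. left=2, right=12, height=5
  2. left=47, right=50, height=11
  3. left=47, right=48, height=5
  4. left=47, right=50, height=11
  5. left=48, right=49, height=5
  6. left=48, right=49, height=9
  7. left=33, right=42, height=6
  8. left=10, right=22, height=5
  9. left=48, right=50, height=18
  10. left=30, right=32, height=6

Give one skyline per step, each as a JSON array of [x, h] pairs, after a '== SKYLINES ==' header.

== SKYLINES ==
[[2,5],[12,0]]
[[2,5],[12,0],[47,11],[50,0]]
[[2,5],[12,0],[47,11],[50,0]]
[[2,5],[12,0],[47,11],[50,0]]
[[2,5],[12,0],[47,11],[50,0]]
[[2,5],[12,0],[47,11],[50,0]]
[[2,5],[12,0],[33,6],[42,0],[47,11],[50,0]]
[[2,5],[22,0],[33,6],[42,0],[47,11],[50,0]]
[[2,5],[22,0],[33,6],[42,0],[47,11],[48,18],[50,0]]
[[2,5],[22,0],[30,6],[32,0],[33,6],[42,0],[47,11],[48,18],[50,0]]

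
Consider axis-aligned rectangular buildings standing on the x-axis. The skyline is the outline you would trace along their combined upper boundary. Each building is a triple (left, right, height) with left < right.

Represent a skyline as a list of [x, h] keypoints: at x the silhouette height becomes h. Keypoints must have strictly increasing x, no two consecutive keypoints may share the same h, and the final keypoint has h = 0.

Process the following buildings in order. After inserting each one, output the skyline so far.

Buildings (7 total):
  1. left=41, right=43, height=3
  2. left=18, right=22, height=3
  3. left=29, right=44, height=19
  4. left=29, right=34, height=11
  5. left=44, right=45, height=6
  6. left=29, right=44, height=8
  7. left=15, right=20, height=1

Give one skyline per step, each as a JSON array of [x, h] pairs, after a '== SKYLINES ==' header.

== SKYLINES ==
[[41,3],[43,0]]
[[18,3],[22,0],[41,3],[43,0]]
[[18,3],[22,0],[29,19],[44,0]]
[[18,3],[22,0],[29,19],[44,0]]
[[18,3],[22,0],[29,19],[44,6],[45,0]]
[[18,3],[22,0],[29,19],[44,6],[45,0]]
[[15,1],[18,3],[22,0],[29,19],[44,6],[45,0]]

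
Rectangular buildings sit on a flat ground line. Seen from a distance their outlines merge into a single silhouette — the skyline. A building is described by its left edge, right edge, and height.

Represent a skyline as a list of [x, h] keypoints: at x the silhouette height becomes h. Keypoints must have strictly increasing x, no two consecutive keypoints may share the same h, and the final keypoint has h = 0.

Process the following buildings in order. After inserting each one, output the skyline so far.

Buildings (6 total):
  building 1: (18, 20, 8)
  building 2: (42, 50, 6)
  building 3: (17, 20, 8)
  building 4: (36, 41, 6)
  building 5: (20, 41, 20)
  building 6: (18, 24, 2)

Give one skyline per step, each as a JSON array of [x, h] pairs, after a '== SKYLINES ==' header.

== SKYLINES ==
[[18,8],[20,0]]
[[18,8],[20,0],[42,6],[50,0]]
[[17,8],[20,0],[42,6],[50,0]]
[[17,8],[20,0],[36,6],[41,0],[42,6],[50,0]]
[[17,8],[20,20],[41,0],[42,6],[50,0]]
[[17,8],[20,20],[41,0],[42,6],[50,0]]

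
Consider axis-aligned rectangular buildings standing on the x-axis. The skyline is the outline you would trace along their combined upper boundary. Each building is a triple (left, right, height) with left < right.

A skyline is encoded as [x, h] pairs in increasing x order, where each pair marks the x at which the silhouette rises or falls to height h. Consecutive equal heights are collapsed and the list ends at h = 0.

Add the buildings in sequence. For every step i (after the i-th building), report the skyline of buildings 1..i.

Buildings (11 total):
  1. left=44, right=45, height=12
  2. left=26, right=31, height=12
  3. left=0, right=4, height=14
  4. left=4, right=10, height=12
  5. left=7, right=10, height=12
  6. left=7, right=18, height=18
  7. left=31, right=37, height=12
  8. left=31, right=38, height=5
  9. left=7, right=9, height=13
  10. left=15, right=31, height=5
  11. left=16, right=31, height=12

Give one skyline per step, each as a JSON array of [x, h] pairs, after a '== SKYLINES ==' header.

== SKYLINES ==
[[44,12],[45,0]]
[[26,12],[31,0],[44,12],[45,0]]
[[0,14],[4,0],[26,12],[31,0],[44,12],[45,0]]
[[0,14],[4,12],[10,0],[26,12],[31,0],[44,12],[45,0]]
[[0,14],[4,12],[10,0],[26,12],[31,0],[44,12],[45,0]]
[[0,14],[4,12],[7,18],[18,0],[26,12],[31,0],[44,12],[45,0]]
[[0,14],[4,12],[7,18],[18,0],[26,12],[37,0],[44,12],[45,0]]
[[0,14],[4,12],[7,18],[18,0],[26,12],[37,5],[38,0],[44,12],[45,0]]
[[0,14],[4,12],[7,18],[18,0],[26,12],[37,5],[38,0],[44,12],[45,0]]
[[0,14],[4,12],[7,18],[18,5],[26,12],[37,5],[38,0],[44,12],[45,0]]
[[0,14],[4,12],[7,18],[18,12],[37,5],[38,0],[44,12],[45,0]]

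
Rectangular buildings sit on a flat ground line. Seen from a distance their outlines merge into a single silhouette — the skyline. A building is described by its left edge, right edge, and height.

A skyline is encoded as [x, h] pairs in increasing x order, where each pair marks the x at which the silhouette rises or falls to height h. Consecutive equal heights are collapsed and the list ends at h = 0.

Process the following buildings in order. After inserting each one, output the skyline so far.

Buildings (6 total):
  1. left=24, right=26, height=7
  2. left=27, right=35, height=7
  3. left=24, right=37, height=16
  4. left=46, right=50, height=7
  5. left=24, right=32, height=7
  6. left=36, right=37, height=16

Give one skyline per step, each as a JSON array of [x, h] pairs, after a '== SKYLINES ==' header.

== SKYLINES ==
[[24,7],[26,0]]
[[24,7],[26,0],[27,7],[35,0]]
[[24,16],[37,0]]
[[24,16],[37,0],[46,7],[50,0]]
[[24,16],[37,0],[46,7],[50,0]]
[[24,16],[37,0],[46,7],[50,0]]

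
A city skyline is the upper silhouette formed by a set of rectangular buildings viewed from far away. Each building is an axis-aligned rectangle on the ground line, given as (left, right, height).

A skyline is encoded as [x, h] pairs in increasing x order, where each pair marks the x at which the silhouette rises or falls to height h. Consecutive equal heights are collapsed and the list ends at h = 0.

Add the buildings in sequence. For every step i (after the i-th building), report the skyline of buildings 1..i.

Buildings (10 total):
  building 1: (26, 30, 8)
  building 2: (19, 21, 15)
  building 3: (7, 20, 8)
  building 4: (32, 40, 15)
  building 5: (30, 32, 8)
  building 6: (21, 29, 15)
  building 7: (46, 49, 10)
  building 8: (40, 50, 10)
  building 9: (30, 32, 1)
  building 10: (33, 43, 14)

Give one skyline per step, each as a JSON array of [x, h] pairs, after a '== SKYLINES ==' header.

== SKYLINES ==
[[26,8],[30,0]]
[[19,15],[21,0],[26,8],[30,0]]
[[7,8],[19,15],[21,0],[26,8],[30,0]]
[[7,8],[19,15],[21,0],[26,8],[30,0],[32,15],[40,0]]
[[7,8],[19,15],[21,0],[26,8],[32,15],[40,0]]
[[7,8],[19,15],[29,8],[32,15],[40,0]]
[[7,8],[19,15],[29,8],[32,15],[40,0],[46,10],[49,0]]
[[7,8],[19,15],[29,8],[32,15],[40,10],[50,0]]
[[7,8],[19,15],[29,8],[32,15],[40,10],[50,0]]
[[7,8],[19,15],[29,8],[32,15],[40,14],[43,10],[50,0]]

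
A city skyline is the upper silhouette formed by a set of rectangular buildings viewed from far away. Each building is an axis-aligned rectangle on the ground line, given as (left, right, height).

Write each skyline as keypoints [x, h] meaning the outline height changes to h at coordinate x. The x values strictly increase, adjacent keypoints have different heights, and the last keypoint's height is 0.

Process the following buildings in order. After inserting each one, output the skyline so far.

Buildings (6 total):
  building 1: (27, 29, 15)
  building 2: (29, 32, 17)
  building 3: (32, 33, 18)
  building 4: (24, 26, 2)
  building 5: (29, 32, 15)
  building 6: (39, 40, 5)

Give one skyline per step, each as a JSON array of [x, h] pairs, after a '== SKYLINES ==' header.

== SKYLINES ==
[[27,15],[29,0]]
[[27,15],[29,17],[32,0]]
[[27,15],[29,17],[32,18],[33,0]]
[[24,2],[26,0],[27,15],[29,17],[32,18],[33,0]]
[[24,2],[26,0],[27,15],[29,17],[32,18],[33,0]]
[[24,2],[26,0],[27,15],[29,17],[32,18],[33,0],[39,5],[40,0]]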